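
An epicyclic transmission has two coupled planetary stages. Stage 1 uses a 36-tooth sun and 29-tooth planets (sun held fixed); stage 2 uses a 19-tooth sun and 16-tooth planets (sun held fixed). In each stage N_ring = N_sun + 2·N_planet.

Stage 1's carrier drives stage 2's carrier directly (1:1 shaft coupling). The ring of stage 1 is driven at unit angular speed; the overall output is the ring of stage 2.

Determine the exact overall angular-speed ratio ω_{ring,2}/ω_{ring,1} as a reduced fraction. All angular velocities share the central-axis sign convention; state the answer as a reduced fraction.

658/663

Stage 1: N_ring = 36 + 2·29 = 94
Stage 1: 36(ω_s−ω_c) = −94(ω_r−ω_c),  ω_s=0, ω_r=1
Stage 1: 36(0−ω_c) = −94(1−ω_c)  ⇒  130ω_c = 94  ⇒  ω_c = 47/65
  ⇒ ω_c¹/ω_r¹ = 47/65
Stage 2: N_ring = 19 + 2·16 = 51
Stage 2: 19(ω_s−ω_c) = −51(ω_r−ω_c),  ω_s=0, ω_c=1
Stage 2: ω_r = 1 − (19/51)(0−1) = 70/51
  ⇒ ω_r²/ω_c² = 70/51
Coupling ω_c² = ω_c¹ ⇒ overall = 47/65 × 70/51 = 658/663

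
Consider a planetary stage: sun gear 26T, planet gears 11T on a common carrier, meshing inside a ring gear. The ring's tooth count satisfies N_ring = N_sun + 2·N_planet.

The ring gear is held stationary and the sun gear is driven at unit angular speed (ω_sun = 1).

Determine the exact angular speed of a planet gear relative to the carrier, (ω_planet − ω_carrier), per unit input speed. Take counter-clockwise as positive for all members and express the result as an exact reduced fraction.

N_ring = 26 + 2·11 = 48
26(ω_s−ω_c) = −48(ω_r−ω_c),  ω_r=0, ω_s=1
26(1−ω_c) = −48(0−ω_c)  ⇒  74ω_c = 26  ⇒  ω_c = 13/37
sun–planet: 26·(1−13/37) = −11·(ω_p−ω_c)  ⇒  ω_p−ω_c = −(26/11)·(24/37) = -624/407

-624/407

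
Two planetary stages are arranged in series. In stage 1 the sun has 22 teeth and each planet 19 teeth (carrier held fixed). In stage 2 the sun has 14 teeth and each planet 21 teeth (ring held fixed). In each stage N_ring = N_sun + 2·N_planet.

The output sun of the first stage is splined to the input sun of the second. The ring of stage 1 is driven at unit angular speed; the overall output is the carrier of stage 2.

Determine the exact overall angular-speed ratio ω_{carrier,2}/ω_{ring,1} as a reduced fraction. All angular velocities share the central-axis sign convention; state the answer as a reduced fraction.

Stage 1: N_ring = 22 + 2·19 = 60
Stage 1: 22(ω_s−ω_c) = −60(ω_r−ω_c),  ω_c=0, ω_r=1
Stage 1: ω_s = 0 − (60/22)(1−0) = -30/11
  ⇒ ω_s¹/ω_r¹ = -30/11
Stage 2: N_ring = 14 + 2·21 = 56
Stage 2: 14(ω_s−ω_c) = −56(ω_r−ω_c),  ω_r=0, ω_s=1
Stage 2: 14(1−ω_c) = −56(0−ω_c)  ⇒  70ω_c = 14  ⇒  ω_c = 1/5
  ⇒ ω_c²/ω_s² = 1/5
Coupling ω_s² = ω_s¹ ⇒ overall = -30/11 × 1/5 = -6/11

-6/11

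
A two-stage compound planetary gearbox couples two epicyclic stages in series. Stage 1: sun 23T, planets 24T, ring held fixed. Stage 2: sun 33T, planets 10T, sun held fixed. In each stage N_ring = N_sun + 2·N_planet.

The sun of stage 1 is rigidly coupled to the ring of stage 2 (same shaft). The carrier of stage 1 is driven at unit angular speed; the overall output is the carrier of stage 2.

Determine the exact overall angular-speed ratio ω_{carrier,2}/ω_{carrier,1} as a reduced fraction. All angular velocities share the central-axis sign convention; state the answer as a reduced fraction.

Stage 1: N_ring = 23 + 2·24 = 71
Stage 1: 23(ω_s−ω_c) = −71(ω_r−ω_c),  ω_r=0, ω_c=1
Stage 1: ω_s = 1 − (71/23)(0−1) = 94/23
  ⇒ ω_s¹/ω_c¹ = 94/23
Stage 2: N_ring = 33 + 2·10 = 53
Stage 2: 33(ω_s−ω_c) = −53(ω_r−ω_c),  ω_s=0, ω_r=1
Stage 2: 33(0−ω_c) = −53(1−ω_c)  ⇒  86ω_c = 53  ⇒  ω_c = 53/86
  ⇒ ω_c²/ω_r² = 53/86
Coupling ω_r² = ω_s¹ ⇒ overall = 94/23 × 53/86 = 2491/989

2491/989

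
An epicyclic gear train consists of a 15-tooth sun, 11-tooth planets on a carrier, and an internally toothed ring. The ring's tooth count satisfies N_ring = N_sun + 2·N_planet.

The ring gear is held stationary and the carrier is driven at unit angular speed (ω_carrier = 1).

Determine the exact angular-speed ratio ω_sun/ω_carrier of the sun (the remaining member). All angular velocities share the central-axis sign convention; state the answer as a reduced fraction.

52/15

N_ring = 15 + 2·11 = 37
15(ω_s−ω_c) = −37(ω_r−ω_c),  ω_r=0, ω_c=1
ω_s = 1 − (37/15)(0−1) = 52/15
ω_s/ω_c = 52/15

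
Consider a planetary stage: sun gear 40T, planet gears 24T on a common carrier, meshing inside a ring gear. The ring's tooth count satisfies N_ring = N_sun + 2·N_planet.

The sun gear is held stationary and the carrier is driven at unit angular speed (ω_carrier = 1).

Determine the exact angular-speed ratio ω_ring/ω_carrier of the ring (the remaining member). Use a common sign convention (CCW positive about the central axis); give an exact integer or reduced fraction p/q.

16/11

N_ring = 40 + 2·24 = 88
40(ω_s−ω_c) = −88(ω_r−ω_c),  ω_s=0, ω_c=1
ω_r = 1 − (40/88)(0−1) = 16/11
ω_r/ω_c = 16/11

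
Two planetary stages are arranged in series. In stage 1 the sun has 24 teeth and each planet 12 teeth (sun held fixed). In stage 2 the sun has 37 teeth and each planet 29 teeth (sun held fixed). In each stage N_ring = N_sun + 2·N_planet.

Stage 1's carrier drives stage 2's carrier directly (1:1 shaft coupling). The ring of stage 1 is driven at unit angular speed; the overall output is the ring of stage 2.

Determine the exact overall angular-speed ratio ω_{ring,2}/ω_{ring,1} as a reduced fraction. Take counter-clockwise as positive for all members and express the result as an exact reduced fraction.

Stage 1: N_ring = 24 + 2·12 = 48
Stage 1: 24(ω_s−ω_c) = −48(ω_r−ω_c),  ω_s=0, ω_r=1
Stage 1: 24(0−ω_c) = −48(1−ω_c)  ⇒  72ω_c = 48  ⇒  ω_c = 2/3
  ⇒ ω_c¹/ω_r¹ = 2/3
Stage 2: N_ring = 37 + 2·29 = 95
Stage 2: 37(ω_s−ω_c) = −95(ω_r−ω_c),  ω_s=0, ω_c=1
Stage 2: ω_r = 1 − (37/95)(0−1) = 132/95
  ⇒ ω_r²/ω_c² = 132/95
Coupling ω_c² = ω_c¹ ⇒ overall = 2/3 × 132/95 = 88/95

88/95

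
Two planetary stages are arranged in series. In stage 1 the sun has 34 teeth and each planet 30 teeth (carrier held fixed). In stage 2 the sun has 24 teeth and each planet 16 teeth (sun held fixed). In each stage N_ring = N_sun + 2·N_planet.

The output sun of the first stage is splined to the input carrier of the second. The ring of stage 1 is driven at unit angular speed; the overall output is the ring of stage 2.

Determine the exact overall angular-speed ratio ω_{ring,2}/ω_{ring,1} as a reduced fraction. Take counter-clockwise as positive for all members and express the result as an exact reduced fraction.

-470/119

Stage 1: N_ring = 34 + 2·30 = 94
Stage 1: 34(ω_s−ω_c) = −94(ω_r−ω_c),  ω_c=0, ω_r=1
Stage 1: ω_s = 0 − (94/34)(1−0) = -47/17
  ⇒ ω_s¹/ω_r¹ = -47/17
Stage 2: N_ring = 24 + 2·16 = 56
Stage 2: 24(ω_s−ω_c) = −56(ω_r−ω_c),  ω_s=0, ω_c=1
Stage 2: ω_r = 1 − (24/56)(0−1) = 10/7
  ⇒ ω_r²/ω_c² = 10/7
Coupling ω_c² = ω_s¹ ⇒ overall = -47/17 × 10/7 = -470/119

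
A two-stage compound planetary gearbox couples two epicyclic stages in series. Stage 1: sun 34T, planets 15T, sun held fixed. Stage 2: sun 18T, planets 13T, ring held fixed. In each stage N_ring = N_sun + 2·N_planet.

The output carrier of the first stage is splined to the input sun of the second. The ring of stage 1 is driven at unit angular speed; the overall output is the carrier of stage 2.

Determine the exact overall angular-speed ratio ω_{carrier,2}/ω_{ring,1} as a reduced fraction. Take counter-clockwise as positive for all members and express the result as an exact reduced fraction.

288/1519

Stage 1: N_ring = 34 + 2·15 = 64
Stage 1: 34(ω_s−ω_c) = −64(ω_r−ω_c),  ω_s=0, ω_r=1
Stage 1: 34(0−ω_c) = −64(1−ω_c)  ⇒  98ω_c = 64  ⇒  ω_c = 32/49
  ⇒ ω_c¹/ω_r¹ = 32/49
Stage 2: N_ring = 18 + 2·13 = 44
Stage 2: 18(ω_s−ω_c) = −44(ω_r−ω_c),  ω_r=0, ω_s=1
Stage 2: 18(1−ω_c) = −44(0−ω_c)  ⇒  62ω_c = 18  ⇒  ω_c = 9/31
  ⇒ ω_c²/ω_s² = 9/31
Coupling ω_s² = ω_c¹ ⇒ overall = 32/49 × 9/31 = 288/1519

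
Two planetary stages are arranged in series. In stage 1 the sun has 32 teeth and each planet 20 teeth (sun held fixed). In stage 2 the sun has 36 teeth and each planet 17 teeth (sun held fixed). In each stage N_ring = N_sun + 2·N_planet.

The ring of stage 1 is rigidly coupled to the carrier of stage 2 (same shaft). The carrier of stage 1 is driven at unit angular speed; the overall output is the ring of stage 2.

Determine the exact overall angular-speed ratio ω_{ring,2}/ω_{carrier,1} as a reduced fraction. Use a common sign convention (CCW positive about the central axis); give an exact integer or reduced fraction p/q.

Stage 1: N_ring = 32 + 2·20 = 72
Stage 1: 32(ω_s−ω_c) = −72(ω_r−ω_c),  ω_s=0, ω_c=1
Stage 1: ω_r = 1 − (32/72)(0−1) = 13/9
  ⇒ ω_r¹/ω_c¹ = 13/9
Stage 2: N_ring = 36 + 2·17 = 70
Stage 2: 36(ω_s−ω_c) = −70(ω_r−ω_c),  ω_s=0, ω_c=1
Stage 2: ω_r = 1 − (36/70)(0−1) = 53/35
  ⇒ ω_r²/ω_c² = 53/35
Coupling ω_c² = ω_r¹ ⇒ overall = 13/9 × 53/35 = 689/315

689/315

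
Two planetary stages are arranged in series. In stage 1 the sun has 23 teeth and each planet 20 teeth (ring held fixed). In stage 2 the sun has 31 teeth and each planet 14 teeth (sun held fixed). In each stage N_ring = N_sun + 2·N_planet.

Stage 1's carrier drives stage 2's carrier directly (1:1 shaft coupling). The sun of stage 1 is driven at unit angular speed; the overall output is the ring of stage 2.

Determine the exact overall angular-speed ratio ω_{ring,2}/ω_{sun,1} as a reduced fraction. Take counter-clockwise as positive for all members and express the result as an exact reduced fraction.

1035/2537

Stage 1: N_ring = 23 + 2·20 = 63
Stage 1: 23(ω_s−ω_c) = −63(ω_r−ω_c),  ω_r=0, ω_s=1
Stage 1: 23(1−ω_c) = −63(0−ω_c)  ⇒  86ω_c = 23  ⇒  ω_c = 23/86
  ⇒ ω_c¹/ω_s¹ = 23/86
Stage 2: N_ring = 31 + 2·14 = 59
Stage 2: 31(ω_s−ω_c) = −59(ω_r−ω_c),  ω_s=0, ω_c=1
Stage 2: ω_r = 1 − (31/59)(0−1) = 90/59
  ⇒ ω_r²/ω_c² = 90/59
Coupling ω_c² = ω_c¹ ⇒ overall = 23/86 × 90/59 = 1035/2537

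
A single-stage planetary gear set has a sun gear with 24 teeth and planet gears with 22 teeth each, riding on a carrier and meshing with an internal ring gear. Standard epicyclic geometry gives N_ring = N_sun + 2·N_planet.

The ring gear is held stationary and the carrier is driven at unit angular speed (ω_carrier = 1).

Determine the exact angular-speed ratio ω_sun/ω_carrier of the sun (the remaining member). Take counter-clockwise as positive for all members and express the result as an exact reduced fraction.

N_ring = 24 + 2·22 = 68
24(ω_s−ω_c) = −68(ω_r−ω_c),  ω_r=0, ω_c=1
ω_s = 1 − (68/24)(0−1) = 23/6
ω_s/ω_c = 23/6

23/6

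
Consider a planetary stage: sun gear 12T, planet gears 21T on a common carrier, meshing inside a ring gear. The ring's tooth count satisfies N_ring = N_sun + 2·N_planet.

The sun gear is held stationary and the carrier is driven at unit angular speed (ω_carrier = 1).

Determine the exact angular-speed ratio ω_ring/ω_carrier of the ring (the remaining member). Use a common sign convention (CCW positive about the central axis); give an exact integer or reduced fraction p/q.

11/9

N_ring = 12 + 2·21 = 54
12(ω_s−ω_c) = −54(ω_r−ω_c),  ω_s=0, ω_c=1
ω_r = 1 − (12/54)(0−1) = 11/9
ω_r/ω_c = 11/9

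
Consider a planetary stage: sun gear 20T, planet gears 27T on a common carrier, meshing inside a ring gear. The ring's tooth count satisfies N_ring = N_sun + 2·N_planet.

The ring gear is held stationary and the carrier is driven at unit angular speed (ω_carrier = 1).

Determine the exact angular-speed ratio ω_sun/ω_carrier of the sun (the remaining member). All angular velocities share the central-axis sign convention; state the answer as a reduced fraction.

47/10

N_ring = 20 + 2·27 = 74
20(ω_s−ω_c) = −74(ω_r−ω_c),  ω_r=0, ω_c=1
ω_s = 1 − (74/20)(0−1) = 47/10
ω_s/ω_c = 47/10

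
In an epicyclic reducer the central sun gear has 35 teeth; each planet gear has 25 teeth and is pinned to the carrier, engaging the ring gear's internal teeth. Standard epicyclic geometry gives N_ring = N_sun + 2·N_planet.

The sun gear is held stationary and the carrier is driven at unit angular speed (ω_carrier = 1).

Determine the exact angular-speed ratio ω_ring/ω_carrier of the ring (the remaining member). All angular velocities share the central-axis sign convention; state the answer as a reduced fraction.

N_ring = 35 + 2·25 = 85
35(ω_s−ω_c) = −85(ω_r−ω_c),  ω_s=0, ω_c=1
ω_r = 1 − (35/85)(0−1) = 24/17
ω_r/ω_c = 24/17

24/17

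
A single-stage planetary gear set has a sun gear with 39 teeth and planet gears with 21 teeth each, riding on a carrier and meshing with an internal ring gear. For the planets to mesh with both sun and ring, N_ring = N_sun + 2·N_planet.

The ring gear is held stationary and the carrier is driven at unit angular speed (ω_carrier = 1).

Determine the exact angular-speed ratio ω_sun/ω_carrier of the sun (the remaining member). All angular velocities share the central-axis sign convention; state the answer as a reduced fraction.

40/13

N_ring = 39 + 2·21 = 81
39(ω_s−ω_c) = −81(ω_r−ω_c),  ω_r=0, ω_c=1
ω_s = 1 − (81/39)(0−1) = 40/13
ω_s/ω_c = 40/13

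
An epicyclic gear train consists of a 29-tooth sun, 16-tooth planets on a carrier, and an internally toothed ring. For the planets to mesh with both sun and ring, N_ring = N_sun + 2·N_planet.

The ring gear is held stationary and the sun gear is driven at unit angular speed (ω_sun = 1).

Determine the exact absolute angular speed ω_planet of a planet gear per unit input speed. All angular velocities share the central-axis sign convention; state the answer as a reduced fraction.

-29/32

N_ring = 29 + 2·16 = 61
29(ω_s−ω_c) = −61(ω_r−ω_c),  ω_r=0, ω_s=1
29(1−ω_c) = −61(0−ω_c)  ⇒  90ω_c = 29  ⇒  ω_c = 29/90
sun–planet: 29·(1−29/90) = −16·(ω_p−ω_c)  ⇒  ω_p−ω_c = −(29/16)·(61/90) = -1769/1440
ω_p = 29/90 − 1769/1440 = -29/32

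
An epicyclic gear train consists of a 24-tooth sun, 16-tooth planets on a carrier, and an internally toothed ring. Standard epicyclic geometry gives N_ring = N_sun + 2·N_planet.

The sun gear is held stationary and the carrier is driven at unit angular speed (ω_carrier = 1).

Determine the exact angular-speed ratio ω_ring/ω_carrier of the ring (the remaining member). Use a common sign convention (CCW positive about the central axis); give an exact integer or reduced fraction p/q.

10/7

N_ring = 24 + 2·16 = 56
24(ω_s−ω_c) = −56(ω_r−ω_c),  ω_s=0, ω_c=1
ω_r = 1 − (24/56)(0−1) = 10/7
ω_r/ω_c = 10/7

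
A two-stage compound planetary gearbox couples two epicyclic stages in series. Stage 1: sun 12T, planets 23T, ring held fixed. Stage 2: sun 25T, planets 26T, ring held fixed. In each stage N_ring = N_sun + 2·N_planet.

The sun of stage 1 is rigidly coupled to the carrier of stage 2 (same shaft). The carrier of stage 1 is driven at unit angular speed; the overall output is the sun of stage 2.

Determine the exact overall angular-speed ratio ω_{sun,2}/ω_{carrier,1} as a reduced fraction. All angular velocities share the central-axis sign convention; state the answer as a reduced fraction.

119/5

Stage 1: N_ring = 12 + 2·23 = 58
Stage 1: 12(ω_s−ω_c) = −58(ω_r−ω_c),  ω_r=0, ω_c=1
Stage 1: ω_s = 1 − (58/12)(0−1) = 35/6
  ⇒ ω_s¹/ω_c¹ = 35/6
Stage 2: N_ring = 25 + 2·26 = 77
Stage 2: 25(ω_s−ω_c) = −77(ω_r−ω_c),  ω_r=0, ω_c=1
Stage 2: ω_s = 1 − (77/25)(0−1) = 102/25
  ⇒ ω_s²/ω_c² = 102/25
Coupling ω_c² = ω_s¹ ⇒ overall = 35/6 × 102/25 = 119/5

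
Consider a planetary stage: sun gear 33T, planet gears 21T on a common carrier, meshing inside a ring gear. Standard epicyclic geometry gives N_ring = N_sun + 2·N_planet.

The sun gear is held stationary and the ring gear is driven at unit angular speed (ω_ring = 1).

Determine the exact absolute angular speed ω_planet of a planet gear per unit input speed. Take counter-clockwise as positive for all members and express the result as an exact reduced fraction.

N_ring = 33 + 2·21 = 75
33(ω_s−ω_c) = −75(ω_r−ω_c),  ω_s=0, ω_r=1
33(0−ω_c) = −75(1−ω_c)  ⇒  108ω_c = 75  ⇒  ω_c = 25/36
sun–planet: 33·(0−25/36) = −21·(ω_p−ω_c)  ⇒  ω_p−ω_c = −(33/21)·(-25/36) = 275/252
ω_p = 25/36 + 275/252 = 25/14

25/14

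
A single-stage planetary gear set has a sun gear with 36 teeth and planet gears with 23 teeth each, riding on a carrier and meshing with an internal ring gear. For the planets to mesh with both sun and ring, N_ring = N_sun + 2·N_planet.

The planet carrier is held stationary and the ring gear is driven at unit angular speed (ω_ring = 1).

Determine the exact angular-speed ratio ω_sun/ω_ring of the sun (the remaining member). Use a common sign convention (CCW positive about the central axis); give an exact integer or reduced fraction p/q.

N_ring = 36 + 2·23 = 82
36(ω_s−ω_c) = −82(ω_r−ω_c),  ω_c=0, ω_r=1
ω_s = 0 − (82/36)(1−0) = -41/18
ω_s/ω_r = -41/18

-41/18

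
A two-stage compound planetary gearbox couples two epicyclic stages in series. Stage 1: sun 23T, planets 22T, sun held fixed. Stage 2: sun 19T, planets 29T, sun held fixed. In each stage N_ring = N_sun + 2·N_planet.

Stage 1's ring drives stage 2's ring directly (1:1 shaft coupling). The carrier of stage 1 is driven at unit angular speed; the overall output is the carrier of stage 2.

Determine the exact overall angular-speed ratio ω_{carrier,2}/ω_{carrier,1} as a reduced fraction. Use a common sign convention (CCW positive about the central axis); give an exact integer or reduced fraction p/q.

1155/1072

Stage 1: N_ring = 23 + 2·22 = 67
Stage 1: 23(ω_s−ω_c) = −67(ω_r−ω_c),  ω_s=0, ω_c=1
Stage 1: ω_r = 1 − (23/67)(0−1) = 90/67
  ⇒ ω_r¹/ω_c¹ = 90/67
Stage 2: N_ring = 19 + 2·29 = 77
Stage 2: 19(ω_s−ω_c) = −77(ω_r−ω_c),  ω_s=0, ω_r=1
Stage 2: 19(0−ω_c) = −77(1−ω_c)  ⇒  96ω_c = 77  ⇒  ω_c = 77/96
  ⇒ ω_c²/ω_r² = 77/96
Coupling ω_r² = ω_r¹ ⇒ overall = 90/67 × 77/96 = 1155/1072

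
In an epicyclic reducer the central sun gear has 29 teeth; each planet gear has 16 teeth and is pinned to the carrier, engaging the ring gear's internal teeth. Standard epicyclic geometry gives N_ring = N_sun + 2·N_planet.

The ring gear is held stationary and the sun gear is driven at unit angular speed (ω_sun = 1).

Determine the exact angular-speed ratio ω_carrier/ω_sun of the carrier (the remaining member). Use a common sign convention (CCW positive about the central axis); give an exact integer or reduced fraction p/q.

29/90

N_ring = 29 + 2·16 = 61
29(ω_s−ω_c) = −61(ω_r−ω_c),  ω_r=0, ω_s=1
29(1−ω_c) = −61(0−ω_c)  ⇒  90ω_c = 29  ⇒  ω_c = 29/90
ω_c/ω_s = 29/90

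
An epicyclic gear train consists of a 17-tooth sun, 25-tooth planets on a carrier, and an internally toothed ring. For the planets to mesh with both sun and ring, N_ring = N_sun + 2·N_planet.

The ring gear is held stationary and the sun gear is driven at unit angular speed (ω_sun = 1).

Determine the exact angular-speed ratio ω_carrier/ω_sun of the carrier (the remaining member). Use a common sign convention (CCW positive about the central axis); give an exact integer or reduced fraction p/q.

N_ring = 17 + 2·25 = 67
17(ω_s−ω_c) = −67(ω_r−ω_c),  ω_r=0, ω_s=1
17(1−ω_c) = −67(0−ω_c)  ⇒  84ω_c = 17  ⇒  ω_c = 17/84
ω_c/ω_s = 17/84

17/84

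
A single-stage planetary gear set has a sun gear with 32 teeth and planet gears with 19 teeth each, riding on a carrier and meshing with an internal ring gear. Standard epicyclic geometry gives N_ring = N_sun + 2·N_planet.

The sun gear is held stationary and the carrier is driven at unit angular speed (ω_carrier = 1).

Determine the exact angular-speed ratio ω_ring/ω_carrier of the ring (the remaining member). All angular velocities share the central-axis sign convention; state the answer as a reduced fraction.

N_ring = 32 + 2·19 = 70
32(ω_s−ω_c) = −70(ω_r−ω_c),  ω_s=0, ω_c=1
ω_r = 1 − (32/70)(0−1) = 51/35
ω_r/ω_c = 51/35

51/35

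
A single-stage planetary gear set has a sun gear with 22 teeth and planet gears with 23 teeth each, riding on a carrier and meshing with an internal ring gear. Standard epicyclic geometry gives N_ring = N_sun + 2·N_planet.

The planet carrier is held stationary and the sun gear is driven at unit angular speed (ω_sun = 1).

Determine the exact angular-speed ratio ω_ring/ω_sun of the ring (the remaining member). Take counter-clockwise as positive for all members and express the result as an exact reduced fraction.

N_ring = 22 + 2·23 = 68
22(ω_s−ω_c) = −68(ω_r−ω_c),  ω_c=0, ω_s=1
ω_r = 0 − (22/68)(1−0) = -11/34
ω_r/ω_s = -11/34

-11/34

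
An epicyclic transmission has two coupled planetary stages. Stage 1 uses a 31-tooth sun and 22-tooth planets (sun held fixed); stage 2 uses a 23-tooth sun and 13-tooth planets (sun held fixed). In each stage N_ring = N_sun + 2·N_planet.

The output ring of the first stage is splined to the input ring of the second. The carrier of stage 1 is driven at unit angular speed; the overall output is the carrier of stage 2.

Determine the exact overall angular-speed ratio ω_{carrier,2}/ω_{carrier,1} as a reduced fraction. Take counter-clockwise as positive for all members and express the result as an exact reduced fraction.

Stage 1: N_ring = 31 + 2·22 = 75
Stage 1: 31(ω_s−ω_c) = −75(ω_r−ω_c),  ω_s=0, ω_c=1
Stage 1: ω_r = 1 − (31/75)(0−1) = 106/75
  ⇒ ω_r¹/ω_c¹ = 106/75
Stage 2: N_ring = 23 + 2·13 = 49
Stage 2: 23(ω_s−ω_c) = −49(ω_r−ω_c),  ω_s=0, ω_r=1
Stage 2: 23(0−ω_c) = −49(1−ω_c)  ⇒  72ω_c = 49  ⇒  ω_c = 49/72
  ⇒ ω_c²/ω_r² = 49/72
Coupling ω_r² = ω_r¹ ⇒ overall = 106/75 × 49/72 = 2597/2700

2597/2700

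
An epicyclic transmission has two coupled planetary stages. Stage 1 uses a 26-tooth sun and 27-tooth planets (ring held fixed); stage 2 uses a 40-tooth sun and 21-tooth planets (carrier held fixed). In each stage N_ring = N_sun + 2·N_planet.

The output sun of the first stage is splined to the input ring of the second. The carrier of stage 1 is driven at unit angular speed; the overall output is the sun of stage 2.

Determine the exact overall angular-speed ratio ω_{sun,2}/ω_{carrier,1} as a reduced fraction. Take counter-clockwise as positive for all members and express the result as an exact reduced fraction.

Stage 1: N_ring = 26 + 2·27 = 80
Stage 1: 26(ω_s−ω_c) = −80(ω_r−ω_c),  ω_r=0, ω_c=1
Stage 1: ω_s = 1 − (80/26)(0−1) = 53/13
  ⇒ ω_s¹/ω_c¹ = 53/13
Stage 2: N_ring = 40 + 2·21 = 82
Stage 2: 40(ω_s−ω_c) = −82(ω_r−ω_c),  ω_c=0, ω_r=1
Stage 2: ω_s = 0 − (82/40)(1−0) = -41/20
  ⇒ ω_s²/ω_r² = -41/20
Coupling ω_r² = ω_s¹ ⇒ overall = 53/13 × -41/20 = -2173/260

-2173/260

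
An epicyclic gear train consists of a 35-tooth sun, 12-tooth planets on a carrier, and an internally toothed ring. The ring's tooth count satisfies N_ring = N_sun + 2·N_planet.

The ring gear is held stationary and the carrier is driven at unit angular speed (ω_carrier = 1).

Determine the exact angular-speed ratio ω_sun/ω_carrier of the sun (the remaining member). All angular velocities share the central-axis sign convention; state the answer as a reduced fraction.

94/35

N_ring = 35 + 2·12 = 59
35(ω_s−ω_c) = −59(ω_r−ω_c),  ω_r=0, ω_c=1
ω_s = 1 − (59/35)(0−1) = 94/35
ω_s/ω_c = 94/35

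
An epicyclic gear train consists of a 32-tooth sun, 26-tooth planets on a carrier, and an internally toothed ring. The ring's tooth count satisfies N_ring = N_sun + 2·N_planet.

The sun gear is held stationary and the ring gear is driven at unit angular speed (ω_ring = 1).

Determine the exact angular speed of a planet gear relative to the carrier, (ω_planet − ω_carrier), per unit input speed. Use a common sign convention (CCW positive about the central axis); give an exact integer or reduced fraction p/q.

336/377

N_ring = 32 + 2·26 = 84
32(ω_s−ω_c) = −84(ω_r−ω_c),  ω_s=0, ω_r=1
32(0−ω_c) = −84(1−ω_c)  ⇒  116ω_c = 84  ⇒  ω_c = 21/29
sun–planet: 32·(0−21/29) = −26·(ω_p−ω_c)  ⇒  ω_p−ω_c = −(32/26)·(-21/29) = 336/377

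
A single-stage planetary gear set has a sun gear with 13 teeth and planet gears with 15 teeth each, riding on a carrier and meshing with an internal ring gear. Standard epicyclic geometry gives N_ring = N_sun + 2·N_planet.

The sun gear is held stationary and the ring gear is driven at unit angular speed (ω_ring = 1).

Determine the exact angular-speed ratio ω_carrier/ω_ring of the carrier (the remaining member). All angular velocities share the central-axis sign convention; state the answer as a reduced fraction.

43/56

N_ring = 13 + 2·15 = 43
13(ω_s−ω_c) = −43(ω_r−ω_c),  ω_s=0, ω_r=1
13(0−ω_c) = −43(1−ω_c)  ⇒  56ω_c = 43  ⇒  ω_c = 43/56
ω_c/ω_r = 43/56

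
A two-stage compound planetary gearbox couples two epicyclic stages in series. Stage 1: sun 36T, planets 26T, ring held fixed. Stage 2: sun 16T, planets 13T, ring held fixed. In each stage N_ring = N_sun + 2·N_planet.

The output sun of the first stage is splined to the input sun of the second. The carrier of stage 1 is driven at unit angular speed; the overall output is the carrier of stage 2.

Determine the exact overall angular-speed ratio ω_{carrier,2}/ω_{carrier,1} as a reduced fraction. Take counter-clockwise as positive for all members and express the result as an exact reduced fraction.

Stage 1: N_ring = 36 + 2·26 = 88
Stage 1: 36(ω_s−ω_c) = −88(ω_r−ω_c),  ω_r=0, ω_c=1
Stage 1: ω_s = 1 − (88/36)(0−1) = 31/9
  ⇒ ω_s¹/ω_c¹ = 31/9
Stage 2: N_ring = 16 + 2·13 = 42
Stage 2: 16(ω_s−ω_c) = −42(ω_r−ω_c),  ω_r=0, ω_s=1
Stage 2: 16(1−ω_c) = −42(0−ω_c)  ⇒  58ω_c = 16  ⇒  ω_c = 8/29
  ⇒ ω_c²/ω_s² = 8/29
Coupling ω_s² = ω_s¹ ⇒ overall = 31/9 × 8/29 = 248/261

248/261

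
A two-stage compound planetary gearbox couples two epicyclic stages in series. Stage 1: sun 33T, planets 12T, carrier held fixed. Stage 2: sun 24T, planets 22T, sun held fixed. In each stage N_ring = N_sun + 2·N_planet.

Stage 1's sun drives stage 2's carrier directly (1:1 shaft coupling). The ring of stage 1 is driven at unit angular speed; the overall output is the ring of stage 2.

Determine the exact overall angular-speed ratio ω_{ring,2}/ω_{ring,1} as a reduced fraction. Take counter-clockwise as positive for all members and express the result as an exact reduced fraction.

-437/187

Stage 1: N_ring = 33 + 2·12 = 57
Stage 1: 33(ω_s−ω_c) = −57(ω_r−ω_c),  ω_c=0, ω_r=1
Stage 1: ω_s = 0 − (57/33)(1−0) = -19/11
  ⇒ ω_s¹/ω_r¹ = -19/11
Stage 2: N_ring = 24 + 2·22 = 68
Stage 2: 24(ω_s−ω_c) = −68(ω_r−ω_c),  ω_s=0, ω_c=1
Stage 2: ω_r = 1 − (24/68)(0−1) = 23/17
  ⇒ ω_r²/ω_c² = 23/17
Coupling ω_c² = ω_s¹ ⇒ overall = -19/11 × 23/17 = -437/187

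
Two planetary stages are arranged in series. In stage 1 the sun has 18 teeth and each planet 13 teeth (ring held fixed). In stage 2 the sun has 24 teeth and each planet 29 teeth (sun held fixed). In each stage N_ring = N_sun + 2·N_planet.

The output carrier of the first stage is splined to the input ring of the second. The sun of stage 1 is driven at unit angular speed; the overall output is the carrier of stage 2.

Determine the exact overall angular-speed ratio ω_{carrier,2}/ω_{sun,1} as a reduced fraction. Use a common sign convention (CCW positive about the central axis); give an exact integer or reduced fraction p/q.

369/1643

Stage 1: N_ring = 18 + 2·13 = 44
Stage 1: 18(ω_s−ω_c) = −44(ω_r−ω_c),  ω_r=0, ω_s=1
Stage 1: 18(1−ω_c) = −44(0−ω_c)  ⇒  62ω_c = 18  ⇒  ω_c = 9/31
  ⇒ ω_c¹/ω_s¹ = 9/31
Stage 2: N_ring = 24 + 2·29 = 82
Stage 2: 24(ω_s−ω_c) = −82(ω_r−ω_c),  ω_s=0, ω_r=1
Stage 2: 24(0−ω_c) = −82(1−ω_c)  ⇒  106ω_c = 82  ⇒  ω_c = 41/53
  ⇒ ω_c²/ω_r² = 41/53
Coupling ω_r² = ω_c¹ ⇒ overall = 9/31 × 41/53 = 369/1643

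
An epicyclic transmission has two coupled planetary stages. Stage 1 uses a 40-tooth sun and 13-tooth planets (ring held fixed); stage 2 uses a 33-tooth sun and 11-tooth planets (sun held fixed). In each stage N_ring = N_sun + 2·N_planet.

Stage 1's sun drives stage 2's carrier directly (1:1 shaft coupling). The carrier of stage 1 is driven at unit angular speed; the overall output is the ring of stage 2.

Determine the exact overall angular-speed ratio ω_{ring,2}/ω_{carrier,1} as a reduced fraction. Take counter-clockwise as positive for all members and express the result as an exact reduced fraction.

Stage 1: N_ring = 40 + 2·13 = 66
Stage 1: 40(ω_s−ω_c) = −66(ω_r−ω_c),  ω_r=0, ω_c=1
Stage 1: ω_s = 1 − (66/40)(0−1) = 53/20
  ⇒ ω_s¹/ω_c¹ = 53/20
Stage 2: N_ring = 33 + 2·11 = 55
Stage 2: 33(ω_s−ω_c) = −55(ω_r−ω_c),  ω_s=0, ω_c=1
Stage 2: ω_r = 1 − (33/55)(0−1) = 8/5
  ⇒ ω_r²/ω_c² = 8/5
Coupling ω_c² = ω_s¹ ⇒ overall = 53/20 × 8/5 = 106/25

106/25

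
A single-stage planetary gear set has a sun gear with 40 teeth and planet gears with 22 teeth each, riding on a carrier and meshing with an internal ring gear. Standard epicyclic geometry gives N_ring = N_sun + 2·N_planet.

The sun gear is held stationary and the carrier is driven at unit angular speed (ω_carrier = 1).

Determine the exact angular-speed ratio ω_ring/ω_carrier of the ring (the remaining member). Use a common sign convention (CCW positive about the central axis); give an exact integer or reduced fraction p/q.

31/21

N_ring = 40 + 2·22 = 84
40(ω_s−ω_c) = −84(ω_r−ω_c),  ω_s=0, ω_c=1
ω_r = 1 − (40/84)(0−1) = 31/21
ω_r/ω_c = 31/21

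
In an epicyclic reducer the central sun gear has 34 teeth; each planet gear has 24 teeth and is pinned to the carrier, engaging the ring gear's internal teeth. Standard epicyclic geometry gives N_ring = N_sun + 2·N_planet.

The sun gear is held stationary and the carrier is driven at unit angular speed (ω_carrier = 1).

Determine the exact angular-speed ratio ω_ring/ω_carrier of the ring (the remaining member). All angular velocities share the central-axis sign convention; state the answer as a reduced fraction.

58/41

N_ring = 34 + 2·24 = 82
34(ω_s−ω_c) = −82(ω_r−ω_c),  ω_s=0, ω_c=1
ω_r = 1 − (34/82)(0−1) = 58/41
ω_r/ω_c = 58/41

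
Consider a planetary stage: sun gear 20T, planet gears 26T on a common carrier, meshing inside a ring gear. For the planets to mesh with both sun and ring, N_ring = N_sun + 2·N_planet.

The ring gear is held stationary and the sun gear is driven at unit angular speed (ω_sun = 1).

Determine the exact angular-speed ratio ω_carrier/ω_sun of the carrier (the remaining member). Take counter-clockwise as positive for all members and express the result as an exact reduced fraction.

5/23

N_ring = 20 + 2·26 = 72
20(ω_s−ω_c) = −72(ω_r−ω_c),  ω_r=0, ω_s=1
20(1−ω_c) = −72(0−ω_c)  ⇒  92ω_c = 20  ⇒  ω_c = 5/23
ω_c/ω_s = 5/23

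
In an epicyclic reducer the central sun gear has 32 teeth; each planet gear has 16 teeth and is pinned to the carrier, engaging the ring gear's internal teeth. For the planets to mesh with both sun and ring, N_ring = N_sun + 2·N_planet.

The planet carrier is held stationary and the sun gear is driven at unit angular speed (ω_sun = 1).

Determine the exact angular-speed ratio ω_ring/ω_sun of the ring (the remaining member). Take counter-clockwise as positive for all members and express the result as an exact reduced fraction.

N_ring = 32 + 2·16 = 64
32(ω_s−ω_c) = −64(ω_r−ω_c),  ω_c=0, ω_s=1
ω_r = 0 − (32/64)(1−0) = -1/2
ω_r/ω_s = -1/2

-1/2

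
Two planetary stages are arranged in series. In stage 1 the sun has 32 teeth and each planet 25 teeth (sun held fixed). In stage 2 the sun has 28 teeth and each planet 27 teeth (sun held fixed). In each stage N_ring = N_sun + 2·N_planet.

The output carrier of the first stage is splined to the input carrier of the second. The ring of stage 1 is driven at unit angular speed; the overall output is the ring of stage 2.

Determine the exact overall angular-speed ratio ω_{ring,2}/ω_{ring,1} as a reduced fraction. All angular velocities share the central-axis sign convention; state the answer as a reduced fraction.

55/57

Stage 1: N_ring = 32 + 2·25 = 82
Stage 1: 32(ω_s−ω_c) = −82(ω_r−ω_c),  ω_s=0, ω_r=1
Stage 1: 32(0−ω_c) = −82(1−ω_c)  ⇒  114ω_c = 82  ⇒  ω_c = 41/57
  ⇒ ω_c¹/ω_r¹ = 41/57
Stage 2: N_ring = 28 + 2·27 = 82
Stage 2: 28(ω_s−ω_c) = −82(ω_r−ω_c),  ω_s=0, ω_c=1
Stage 2: ω_r = 1 − (28/82)(0−1) = 55/41
  ⇒ ω_r²/ω_c² = 55/41
Coupling ω_c² = ω_c¹ ⇒ overall = 41/57 × 55/41 = 55/57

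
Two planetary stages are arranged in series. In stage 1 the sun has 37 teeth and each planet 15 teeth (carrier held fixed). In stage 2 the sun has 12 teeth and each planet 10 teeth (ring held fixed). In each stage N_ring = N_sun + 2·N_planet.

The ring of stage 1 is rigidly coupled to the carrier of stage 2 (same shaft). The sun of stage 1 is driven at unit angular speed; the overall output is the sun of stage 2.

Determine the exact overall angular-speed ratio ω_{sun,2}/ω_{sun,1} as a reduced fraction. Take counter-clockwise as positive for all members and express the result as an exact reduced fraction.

-407/201

Stage 1: N_ring = 37 + 2·15 = 67
Stage 1: 37(ω_s−ω_c) = −67(ω_r−ω_c),  ω_c=0, ω_s=1
Stage 1: ω_r = 0 − (37/67)(1−0) = -37/67
  ⇒ ω_r¹/ω_s¹ = -37/67
Stage 2: N_ring = 12 + 2·10 = 32
Stage 2: 12(ω_s−ω_c) = −32(ω_r−ω_c),  ω_r=0, ω_c=1
Stage 2: ω_s = 1 − (32/12)(0−1) = 11/3
  ⇒ ω_s²/ω_c² = 11/3
Coupling ω_c² = ω_r¹ ⇒ overall = -37/67 × 11/3 = -407/201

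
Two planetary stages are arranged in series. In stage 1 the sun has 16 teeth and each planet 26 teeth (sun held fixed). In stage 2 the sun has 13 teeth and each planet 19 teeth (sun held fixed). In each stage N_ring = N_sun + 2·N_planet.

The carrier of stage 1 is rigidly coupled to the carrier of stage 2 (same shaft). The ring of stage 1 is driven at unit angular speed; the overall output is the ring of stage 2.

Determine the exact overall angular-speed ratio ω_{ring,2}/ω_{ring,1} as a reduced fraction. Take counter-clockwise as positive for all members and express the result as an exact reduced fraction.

64/63

Stage 1: N_ring = 16 + 2·26 = 68
Stage 1: 16(ω_s−ω_c) = −68(ω_r−ω_c),  ω_s=0, ω_r=1
Stage 1: 16(0−ω_c) = −68(1−ω_c)  ⇒  84ω_c = 68  ⇒  ω_c = 17/21
  ⇒ ω_c¹/ω_r¹ = 17/21
Stage 2: N_ring = 13 + 2·19 = 51
Stage 2: 13(ω_s−ω_c) = −51(ω_r−ω_c),  ω_s=0, ω_c=1
Stage 2: ω_r = 1 − (13/51)(0−1) = 64/51
  ⇒ ω_r²/ω_c² = 64/51
Coupling ω_c² = ω_c¹ ⇒ overall = 17/21 × 64/51 = 64/63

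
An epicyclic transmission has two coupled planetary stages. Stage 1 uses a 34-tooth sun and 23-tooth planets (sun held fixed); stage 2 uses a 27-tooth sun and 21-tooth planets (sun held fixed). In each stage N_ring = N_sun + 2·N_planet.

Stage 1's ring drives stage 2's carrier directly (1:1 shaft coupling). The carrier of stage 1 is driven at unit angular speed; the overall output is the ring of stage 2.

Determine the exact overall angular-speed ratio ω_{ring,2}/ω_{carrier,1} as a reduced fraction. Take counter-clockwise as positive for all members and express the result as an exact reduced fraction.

228/115

Stage 1: N_ring = 34 + 2·23 = 80
Stage 1: 34(ω_s−ω_c) = −80(ω_r−ω_c),  ω_s=0, ω_c=1
Stage 1: ω_r = 1 − (34/80)(0−1) = 57/40
  ⇒ ω_r¹/ω_c¹ = 57/40
Stage 2: N_ring = 27 + 2·21 = 69
Stage 2: 27(ω_s−ω_c) = −69(ω_r−ω_c),  ω_s=0, ω_c=1
Stage 2: ω_r = 1 − (27/69)(0−1) = 32/23
  ⇒ ω_r²/ω_c² = 32/23
Coupling ω_c² = ω_r¹ ⇒ overall = 57/40 × 32/23 = 228/115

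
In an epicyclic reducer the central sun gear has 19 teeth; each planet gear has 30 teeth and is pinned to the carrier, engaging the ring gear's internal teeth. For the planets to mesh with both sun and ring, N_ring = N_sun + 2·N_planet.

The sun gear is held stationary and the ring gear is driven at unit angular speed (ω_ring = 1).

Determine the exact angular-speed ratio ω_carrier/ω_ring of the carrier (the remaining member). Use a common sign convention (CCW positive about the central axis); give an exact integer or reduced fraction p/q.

N_ring = 19 + 2·30 = 79
19(ω_s−ω_c) = −79(ω_r−ω_c),  ω_s=0, ω_r=1
19(0−ω_c) = −79(1−ω_c)  ⇒  98ω_c = 79  ⇒  ω_c = 79/98
ω_c/ω_r = 79/98

79/98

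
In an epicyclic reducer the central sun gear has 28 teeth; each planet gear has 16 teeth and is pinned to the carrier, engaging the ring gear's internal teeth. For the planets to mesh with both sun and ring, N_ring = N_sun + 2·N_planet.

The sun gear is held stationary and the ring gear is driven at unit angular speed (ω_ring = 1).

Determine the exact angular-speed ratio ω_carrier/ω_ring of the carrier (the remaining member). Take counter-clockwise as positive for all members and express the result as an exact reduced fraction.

N_ring = 28 + 2·16 = 60
28(ω_s−ω_c) = −60(ω_r−ω_c),  ω_s=0, ω_r=1
28(0−ω_c) = −60(1−ω_c)  ⇒  88ω_c = 60  ⇒  ω_c = 15/22
ω_c/ω_r = 15/22

15/22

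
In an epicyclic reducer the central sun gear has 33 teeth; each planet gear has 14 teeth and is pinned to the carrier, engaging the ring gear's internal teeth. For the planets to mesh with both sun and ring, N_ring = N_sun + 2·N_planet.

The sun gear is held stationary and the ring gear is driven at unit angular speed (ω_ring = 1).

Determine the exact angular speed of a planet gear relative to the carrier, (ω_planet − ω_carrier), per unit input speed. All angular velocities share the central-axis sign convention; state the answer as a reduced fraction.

2013/1316

N_ring = 33 + 2·14 = 61
33(ω_s−ω_c) = −61(ω_r−ω_c),  ω_s=0, ω_r=1
33(0−ω_c) = −61(1−ω_c)  ⇒  94ω_c = 61  ⇒  ω_c = 61/94
sun–planet: 33·(0−61/94) = −14·(ω_p−ω_c)  ⇒  ω_p−ω_c = −(33/14)·(-61/94) = 2013/1316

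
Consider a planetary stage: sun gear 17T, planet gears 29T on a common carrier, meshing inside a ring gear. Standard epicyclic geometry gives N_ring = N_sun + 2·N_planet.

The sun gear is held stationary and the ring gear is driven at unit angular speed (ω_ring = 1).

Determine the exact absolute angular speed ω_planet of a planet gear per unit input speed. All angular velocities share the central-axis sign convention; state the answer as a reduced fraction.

N_ring = 17 + 2·29 = 75
17(ω_s−ω_c) = −75(ω_r−ω_c),  ω_s=0, ω_r=1
17(0−ω_c) = −75(1−ω_c)  ⇒  92ω_c = 75  ⇒  ω_c = 75/92
sun–planet: 17·(0−75/92) = −29·(ω_p−ω_c)  ⇒  ω_p−ω_c = −(17/29)·(-75/92) = 1275/2668
ω_p = 75/92 + 1275/2668 = 75/58

75/58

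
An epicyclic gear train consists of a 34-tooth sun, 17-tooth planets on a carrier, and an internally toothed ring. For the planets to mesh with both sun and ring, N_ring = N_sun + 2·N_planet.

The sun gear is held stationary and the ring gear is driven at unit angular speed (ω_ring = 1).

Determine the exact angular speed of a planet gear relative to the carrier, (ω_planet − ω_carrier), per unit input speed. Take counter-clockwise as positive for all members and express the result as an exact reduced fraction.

4/3

N_ring = 34 + 2·17 = 68
34(ω_s−ω_c) = −68(ω_r−ω_c),  ω_s=0, ω_r=1
34(0−ω_c) = −68(1−ω_c)  ⇒  102ω_c = 68  ⇒  ω_c = 2/3
sun–planet: 34·(0−2/3) = −17·(ω_p−ω_c)  ⇒  ω_p−ω_c = −(34/17)·(-2/3) = 4/3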